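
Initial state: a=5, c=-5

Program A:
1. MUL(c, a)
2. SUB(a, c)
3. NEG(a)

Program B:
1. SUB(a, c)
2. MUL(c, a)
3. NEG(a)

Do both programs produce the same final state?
No

Program A final state: a=-30, c=-25
Program B final state: a=-10, c=-50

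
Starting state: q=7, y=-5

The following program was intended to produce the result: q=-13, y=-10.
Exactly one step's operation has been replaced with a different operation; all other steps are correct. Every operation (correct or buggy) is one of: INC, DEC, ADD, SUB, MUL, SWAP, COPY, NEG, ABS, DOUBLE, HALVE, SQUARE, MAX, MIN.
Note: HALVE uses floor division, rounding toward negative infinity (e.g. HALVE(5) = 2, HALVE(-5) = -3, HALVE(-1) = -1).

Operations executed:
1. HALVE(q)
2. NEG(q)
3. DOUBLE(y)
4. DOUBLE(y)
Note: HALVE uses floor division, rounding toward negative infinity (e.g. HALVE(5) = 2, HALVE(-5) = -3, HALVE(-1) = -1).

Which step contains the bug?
Step 4

Trace with buggy code:
Initial: q=7, y=-5
After step 1: q=3, y=-5
After step 2: q=-3, y=-5
After step 3: q=-3, y=-10
After step 4: q=-3, y=-20
Actual final q=-3, y=-20 ≠ expected q=-13, y=-10.
Step 4 is the only position where a single-operation replacement can produce the expected result.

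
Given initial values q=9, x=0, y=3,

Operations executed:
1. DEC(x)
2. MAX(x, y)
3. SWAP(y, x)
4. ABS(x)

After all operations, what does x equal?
x = 3

Tracing execution:
Step 1: DEC(x) → x = -1
Step 2: MAX(x, y) → x = 3
Step 3: SWAP(y, x) → x = 3
Step 4: ABS(x) → x = 3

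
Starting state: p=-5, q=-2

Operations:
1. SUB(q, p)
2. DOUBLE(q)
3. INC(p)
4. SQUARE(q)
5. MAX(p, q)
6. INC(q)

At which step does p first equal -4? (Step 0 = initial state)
Step 3

Tracing p:
Initial: p = -5
After step 1: p = -5
After step 2: p = -5
After step 3: p = -4 ← first occurrence
After step 4: p = -4
After step 5: p = 36
After step 6: p = 36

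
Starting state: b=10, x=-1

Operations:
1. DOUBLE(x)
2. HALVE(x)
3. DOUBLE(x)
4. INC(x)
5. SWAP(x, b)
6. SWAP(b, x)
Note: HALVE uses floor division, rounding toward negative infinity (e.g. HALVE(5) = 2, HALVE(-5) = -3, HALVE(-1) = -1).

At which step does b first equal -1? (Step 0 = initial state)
Step 5

Tracing b:
Initial: b = 10
After step 1: b = 10
After step 2: b = 10
After step 3: b = 10
After step 4: b = 10
After step 5: b = -1 ← first occurrence
After step 6: b = 10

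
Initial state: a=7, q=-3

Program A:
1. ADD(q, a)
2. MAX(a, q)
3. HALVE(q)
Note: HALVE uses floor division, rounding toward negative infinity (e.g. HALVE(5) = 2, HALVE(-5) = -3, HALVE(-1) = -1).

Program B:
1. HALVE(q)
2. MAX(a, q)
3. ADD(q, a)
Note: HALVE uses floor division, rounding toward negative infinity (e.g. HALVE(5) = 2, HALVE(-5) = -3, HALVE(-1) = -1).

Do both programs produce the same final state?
No

Program A final state: a=7, q=2
Program B final state: a=7, q=5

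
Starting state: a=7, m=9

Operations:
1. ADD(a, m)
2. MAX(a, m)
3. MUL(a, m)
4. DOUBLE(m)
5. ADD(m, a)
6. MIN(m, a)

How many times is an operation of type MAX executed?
1

Counting MAX operations:
Step 2: MAX(a, m) ← MAX
Total: 1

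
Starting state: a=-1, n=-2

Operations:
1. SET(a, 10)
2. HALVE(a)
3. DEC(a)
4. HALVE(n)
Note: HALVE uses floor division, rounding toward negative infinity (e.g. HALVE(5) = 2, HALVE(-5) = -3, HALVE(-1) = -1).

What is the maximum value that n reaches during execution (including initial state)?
-1

Values of n at each step:
Initial: n = -2
After step 1: n = -2
After step 2: n = -2
After step 3: n = -2
After step 4: n = -1 ← maximum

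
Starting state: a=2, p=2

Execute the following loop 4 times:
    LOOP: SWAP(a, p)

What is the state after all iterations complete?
a=2, p=2

Iteration trace:
Start: a=2, p=2
After iteration 1: a=2, p=2
After iteration 2: a=2, p=2
After iteration 3: a=2, p=2
After iteration 4: a=2, p=2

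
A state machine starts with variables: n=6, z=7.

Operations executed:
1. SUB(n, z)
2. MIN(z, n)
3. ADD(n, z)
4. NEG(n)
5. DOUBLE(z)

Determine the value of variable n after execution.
n = 2

Tracing execution:
Step 1: SUB(n, z) → n = -1
Step 2: MIN(z, n) → n = -1
Step 3: ADD(n, z) → n = -2
Step 4: NEG(n) → n = 2
Step 5: DOUBLE(z) → n = 2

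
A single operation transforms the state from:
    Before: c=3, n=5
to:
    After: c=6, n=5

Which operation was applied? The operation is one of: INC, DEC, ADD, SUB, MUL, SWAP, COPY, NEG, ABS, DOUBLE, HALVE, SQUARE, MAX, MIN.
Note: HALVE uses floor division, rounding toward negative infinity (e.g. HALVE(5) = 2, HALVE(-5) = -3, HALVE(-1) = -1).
DOUBLE(c)

Analyzing the change:
Before: c=3, n=5
After: c=6, n=5
Variable c changed from 3 to 6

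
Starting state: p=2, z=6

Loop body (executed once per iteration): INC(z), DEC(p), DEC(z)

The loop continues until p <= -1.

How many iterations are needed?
3

Tracing iterations:
Initial: p=2, z=6
After iteration 1: p=1, z=6
After iteration 2: p=0, z=6
After iteration 3: p=-1, z=6
p <= -1 now holds, so the loop exits after 3 iterations.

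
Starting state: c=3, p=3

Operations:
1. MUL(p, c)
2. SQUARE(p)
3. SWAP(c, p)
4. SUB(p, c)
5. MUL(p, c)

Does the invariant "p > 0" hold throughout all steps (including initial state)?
No, violated after step 4

The invariant is violated after step 4.

State at each step:
Initial: c=3, p=3
After step 1: c=3, p=9
After step 2: c=3, p=81
After step 3: c=81, p=3
After step 4: c=81, p=-78
After step 5: c=81, p=-6318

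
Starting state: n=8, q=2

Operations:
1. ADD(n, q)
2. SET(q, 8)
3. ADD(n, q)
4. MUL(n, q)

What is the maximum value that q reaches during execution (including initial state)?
8

Values of q at each step:
Initial: q = 2
After step 1: q = 2
After step 2: q = 8 ← maximum
After step 3: q = 8
After step 4: q = 8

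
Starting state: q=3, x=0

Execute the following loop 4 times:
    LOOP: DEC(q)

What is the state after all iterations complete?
q=-1, x=0

Iteration trace:
Start: q=3, x=0
After iteration 1: q=2, x=0
After iteration 2: q=1, x=0
After iteration 3: q=0, x=0
After iteration 4: q=-1, x=0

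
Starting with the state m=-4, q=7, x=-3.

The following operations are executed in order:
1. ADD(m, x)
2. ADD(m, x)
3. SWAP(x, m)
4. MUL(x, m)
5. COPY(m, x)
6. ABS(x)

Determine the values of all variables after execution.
{m: 30, q: 7, x: 30}

Step-by-step execution:
Initial: m=-4, q=7, x=-3
After step 1 (ADD(m, x)): m=-7, q=7, x=-3
After step 2 (ADD(m, x)): m=-10, q=7, x=-3
After step 3 (SWAP(x, m)): m=-3, q=7, x=-10
After step 4 (MUL(x, m)): m=-3, q=7, x=30
After step 5 (COPY(m, x)): m=30, q=7, x=30
After step 6 (ABS(x)): m=30, q=7, x=30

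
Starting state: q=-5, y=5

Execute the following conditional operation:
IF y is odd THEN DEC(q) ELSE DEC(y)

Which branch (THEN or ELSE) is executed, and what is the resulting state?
Branch: THEN, Final state: q=-6, y=5

Evaluating condition: y is odd
Condition is True, so THEN branch executes
After DEC(q): q=-6, y=5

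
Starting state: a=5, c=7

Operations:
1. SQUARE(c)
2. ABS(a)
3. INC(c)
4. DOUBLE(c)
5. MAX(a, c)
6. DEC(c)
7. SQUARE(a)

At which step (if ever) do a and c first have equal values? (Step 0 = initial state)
Step 5

a and c first become equal after step 5.

Comparing values at each step:
Initial: a=5, c=7
After step 1: a=5, c=49
After step 2: a=5, c=49
After step 3: a=5, c=50
After step 4: a=5, c=100
After step 5: a=100, c=100 ← equal!
After step 6: a=100, c=99
After step 7: a=10000, c=99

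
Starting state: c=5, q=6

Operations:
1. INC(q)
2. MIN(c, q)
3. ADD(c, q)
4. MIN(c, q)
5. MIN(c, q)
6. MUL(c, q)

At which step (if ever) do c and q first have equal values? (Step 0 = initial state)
Step 4

c and q first become equal after step 4.

Comparing values at each step:
Initial: c=5, q=6
After step 1: c=5, q=7
After step 2: c=5, q=7
After step 3: c=12, q=7
After step 4: c=7, q=7 ← equal!
After step 5: c=7, q=7 ← equal!
After step 6: c=49, q=7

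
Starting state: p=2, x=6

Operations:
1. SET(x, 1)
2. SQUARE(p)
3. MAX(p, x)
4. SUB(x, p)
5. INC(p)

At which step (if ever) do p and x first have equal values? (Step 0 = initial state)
Never

p and x never become equal during execution.

Comparing values at each step:
Initial: p=2, x=6
After step 1: p=2, x=1
After step 2: p=4, x=1
After step 3: p=4, x=1
After step 4: p=4, x=-3
After step 5: p=5, x=-3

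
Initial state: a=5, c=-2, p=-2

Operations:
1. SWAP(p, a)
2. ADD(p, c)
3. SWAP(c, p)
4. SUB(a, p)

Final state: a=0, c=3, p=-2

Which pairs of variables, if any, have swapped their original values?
None

Comparing initial and final values:
p: -2 → -2
c: -2 → 3
a: 5 → 0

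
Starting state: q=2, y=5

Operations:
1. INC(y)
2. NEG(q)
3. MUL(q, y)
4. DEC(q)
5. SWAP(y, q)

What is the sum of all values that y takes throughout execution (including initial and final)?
16

Values of y at each step:
Initial: y = 5
After step 1: y = 6
After step 2: y = 6
After step 3: y = 6
After step 4: y = 6
After step 5: y = -13
Sum = 5 + 6 + 6 + 6 + 6 + -13 = 16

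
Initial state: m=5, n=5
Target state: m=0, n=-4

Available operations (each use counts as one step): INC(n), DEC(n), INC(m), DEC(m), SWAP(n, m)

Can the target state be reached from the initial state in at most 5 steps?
No

The target state cannot be reached within 5 steps.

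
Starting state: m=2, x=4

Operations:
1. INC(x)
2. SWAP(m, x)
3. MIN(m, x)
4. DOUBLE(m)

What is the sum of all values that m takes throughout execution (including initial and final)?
15

Values of m at each step:
Initial: m = 2
After step 1: m = 2
After step 2: m = 5
After step 3: m = 2
After step 4: m = 4
Sum = 2 + 2 + 5 + 2 + 4 = 15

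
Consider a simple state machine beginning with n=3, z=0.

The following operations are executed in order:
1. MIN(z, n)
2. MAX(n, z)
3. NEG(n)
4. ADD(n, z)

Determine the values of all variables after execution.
{n: -3, z: 0}

Step-by-step execution:
Initial: n=3, z=0
After step 1 (MIN(z, n)): n=3, z=0
After step 2 (MAX(n, z)): n=3, z=0
After step 3 (NEG(n)): n=-3, z=0
After step 4 (ADD(n, z)): n=-3, z=0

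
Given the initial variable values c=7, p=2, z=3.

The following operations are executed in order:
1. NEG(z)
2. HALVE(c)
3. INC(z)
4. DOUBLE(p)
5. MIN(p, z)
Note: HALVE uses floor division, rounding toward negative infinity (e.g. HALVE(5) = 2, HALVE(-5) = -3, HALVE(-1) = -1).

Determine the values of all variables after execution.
{c: 3, p: -2, z: -2}

Step-by-step execution:
Initial: c=7, p=2, z=3
After step 1 (NEG(z)): c=7, p=2, z=-3
After step 2 (HALVE(c)): c=3, p=2, z=-3
After step 3 (INC(z)): c=3, p=2, z=-2
After step 4 (DOUBLE(p)): c=3, p=4, z=-2
After step 5 (MIN(p, z)): c=3, p=-2, z=-2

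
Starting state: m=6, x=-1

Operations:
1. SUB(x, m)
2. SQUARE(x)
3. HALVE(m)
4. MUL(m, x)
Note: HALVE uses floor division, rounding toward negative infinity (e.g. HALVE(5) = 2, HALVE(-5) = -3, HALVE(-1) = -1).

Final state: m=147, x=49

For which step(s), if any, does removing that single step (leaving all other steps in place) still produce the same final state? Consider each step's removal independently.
None - removing any single step changes the final result

Testing removal of each single step:
Without step 1: final = m=3, x=1 (different)
Without step 2: final = m=-21, x=-7 (different)
Without step 3: final = m=294, x=49 (different)
Without step 4: final = m=3, x=49 (different)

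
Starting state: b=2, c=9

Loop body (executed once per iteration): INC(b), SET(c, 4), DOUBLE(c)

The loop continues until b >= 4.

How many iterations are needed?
2

Tracing iterations:
Initial: b=2, c=9
After iteration 1: b=3, c=8
After iteration 2: b=4, c=8
b >= 4 now holds, so the loop exits after 2 iterations.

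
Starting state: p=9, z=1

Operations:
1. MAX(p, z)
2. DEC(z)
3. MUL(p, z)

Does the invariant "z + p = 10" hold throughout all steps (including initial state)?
No, violated after step 2

The invariant is violated after step 2.

State at each step:
Initial: p=9, z=1
After step 1: p=9, z=1
After step 2: p=9, z=0
After step 3: p=0, z=0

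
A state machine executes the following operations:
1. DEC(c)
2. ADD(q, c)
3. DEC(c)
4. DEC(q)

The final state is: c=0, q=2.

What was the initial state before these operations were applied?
c=2, q=2

Working backwards:
Final state: c=0, q=2
Before step 4 (DEC(q)): c=0, q=3
Before step 3 (DEC(c)): c=1, q=3
Before step 2 (ADD(q, c)): c=1, q=2
Before step 1 (DEC(c)): c=2, q=2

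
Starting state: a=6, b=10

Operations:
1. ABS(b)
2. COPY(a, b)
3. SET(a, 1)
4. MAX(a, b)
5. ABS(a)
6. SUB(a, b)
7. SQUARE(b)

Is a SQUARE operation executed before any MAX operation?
No

First SQUARE: step 7
First MAX: step 4
Since 7 > 4, MAX comes first.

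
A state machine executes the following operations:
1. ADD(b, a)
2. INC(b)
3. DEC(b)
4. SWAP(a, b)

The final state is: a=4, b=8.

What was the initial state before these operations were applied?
a=8, b=-4

Working backwards:
Final state: a=4, b=8
Before step 4 (SWAP(a, b)): a=8, b=4
Before step 3 (DEC(b)): a=8, b=5
Before step 2 (INC(b)): a=8, b=4
Before step 1 (ADD(b, a)): a=8, b=-4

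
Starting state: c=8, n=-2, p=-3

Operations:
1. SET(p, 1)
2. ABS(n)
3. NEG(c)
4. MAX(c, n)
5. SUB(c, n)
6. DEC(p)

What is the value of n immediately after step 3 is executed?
n = 2

Tracing n through execution:
Initial: n = -2
After step 1 (SET(p, 1)): n = -2
After step 2 (ABS(n)): n = 2
After step 3 (NEG(c)): n = 2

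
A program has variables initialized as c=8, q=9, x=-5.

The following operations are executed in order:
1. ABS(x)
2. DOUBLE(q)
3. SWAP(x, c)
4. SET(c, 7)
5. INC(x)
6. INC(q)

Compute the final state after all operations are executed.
{c: 7, q: 19, x: 9}

Step-by-step execution:
Initial: c=8, q=9, x=-5
After step 1 (ABS(x)): c=8, q=9, x=5
After step 2 (DOUBLE(q)): c=8, q=18, x=5
After step 3 (SWAP(x, c)): c=5, q=18, x=8
After step 4 (SET(c, 7)): c=7, q=18, x=8
After step 5 (INC(x)): c=7, q=18, x=9
After step 6 (INC(q)): c=7, q=19, x=9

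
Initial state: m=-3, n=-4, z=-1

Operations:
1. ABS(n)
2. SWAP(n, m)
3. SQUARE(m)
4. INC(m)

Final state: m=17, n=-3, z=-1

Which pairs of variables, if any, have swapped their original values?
None

Comparing initial and final values:
n: -4 → -3
z: -1 → -1
m: -3 → 17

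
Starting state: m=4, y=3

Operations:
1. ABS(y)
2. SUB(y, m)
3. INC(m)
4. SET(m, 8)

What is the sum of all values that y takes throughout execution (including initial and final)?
3

Values of y at each step:
Initial: y = 3
After step 1: y = 3
After step 2: y = -1
After step 3: y = -1
After step 4: y = -1
Sum = 3 + 3 + -1 + -1 + -1 = 3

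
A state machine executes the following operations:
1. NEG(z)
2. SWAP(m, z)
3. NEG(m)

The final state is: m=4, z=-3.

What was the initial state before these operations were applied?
m=-3, z=4

Working backwards:
Final state: m=4, z=-3
Before step 3 (NEG(m)): m=-4, z=-3
Before step 2 (SWAP(m, z)): m=-3, z=-4
Before step 1 (NEG(z)): m=-3, z=4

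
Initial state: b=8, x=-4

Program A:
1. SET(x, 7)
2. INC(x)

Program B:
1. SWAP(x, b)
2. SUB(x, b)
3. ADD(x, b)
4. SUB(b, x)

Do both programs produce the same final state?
No

Program A final state: b=8, x=8
Program B final state: b=-12, x=8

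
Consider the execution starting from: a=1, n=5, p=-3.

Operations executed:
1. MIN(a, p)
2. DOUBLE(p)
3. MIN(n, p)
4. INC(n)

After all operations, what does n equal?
n = -5

Tracing execution:
Step 1: MIN(a, p) → n = 5
Step 2: DOUBLE(p) → n = 5
Step 3: MIN(n, p) → n = -6
Step 4: INC(n) → n = -5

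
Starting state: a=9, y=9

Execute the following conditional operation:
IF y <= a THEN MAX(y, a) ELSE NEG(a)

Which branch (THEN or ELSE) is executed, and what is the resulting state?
Branch: THEN, Final state: a=9, y=9

Evaluating condition: y <= a
y = 9, a = 9
Condition is True, so THEN branch executes
After MAX(y, a): a=9, y=9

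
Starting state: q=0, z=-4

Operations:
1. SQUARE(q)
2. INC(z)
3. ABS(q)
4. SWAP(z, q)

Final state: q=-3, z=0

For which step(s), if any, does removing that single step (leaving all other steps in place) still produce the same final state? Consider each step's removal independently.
Step(s) 1, 3

Testing removal of each single step:
Without step 1: final = q=-3, z=0 (same)
Without step 2: final = q=-4, z=0 (different)
Without step 3: final = q=-3, z=0 (same)
Without step 4: final = q=0, z=-3 (different)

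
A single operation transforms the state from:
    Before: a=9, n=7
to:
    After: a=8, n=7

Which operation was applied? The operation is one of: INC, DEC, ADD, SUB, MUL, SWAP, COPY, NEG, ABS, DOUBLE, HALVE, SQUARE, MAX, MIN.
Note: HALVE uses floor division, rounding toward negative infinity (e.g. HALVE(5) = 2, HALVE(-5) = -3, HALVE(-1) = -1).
DEC(a)

Analyzing the change:
Before: a=9, n=7
After: a=8, n=7
Variable a changed from 9 to 8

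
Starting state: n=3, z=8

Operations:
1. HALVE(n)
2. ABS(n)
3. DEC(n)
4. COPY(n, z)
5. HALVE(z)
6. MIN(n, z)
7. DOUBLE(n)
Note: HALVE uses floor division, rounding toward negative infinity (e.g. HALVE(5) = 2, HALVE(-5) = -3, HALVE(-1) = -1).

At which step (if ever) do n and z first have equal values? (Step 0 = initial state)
Step 4

n and z first become equal after step 4.

Comparing values at each step:
Initial: n=3, z=8
After step 1: n=1, z=8
After step 2: n=1, z=8
After step 3: n=0, z=8
After step 4: n=8, z=8 ← equal!
After step 5: n=8, z=4
After step 6: n=4, z=4 ← equal!
After step 7: n=8, z=4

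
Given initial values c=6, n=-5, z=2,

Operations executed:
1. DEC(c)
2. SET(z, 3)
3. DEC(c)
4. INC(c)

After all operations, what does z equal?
z = 3

Tracing execution:
Step 1: DEC(c) → z = 2
Step 2: SET(z, 3) → z = 3
Step 3: DEC(c) → z = 3
Step 4: INC(c) → z = 3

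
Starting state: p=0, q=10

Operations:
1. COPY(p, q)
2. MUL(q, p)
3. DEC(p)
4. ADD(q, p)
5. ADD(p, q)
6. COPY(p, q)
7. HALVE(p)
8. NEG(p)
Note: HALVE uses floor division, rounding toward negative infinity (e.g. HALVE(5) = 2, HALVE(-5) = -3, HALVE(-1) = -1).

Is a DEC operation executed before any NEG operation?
Yes

First DEC: step 3
First NEG: step 8
Since 3 < 8, DEC comes first.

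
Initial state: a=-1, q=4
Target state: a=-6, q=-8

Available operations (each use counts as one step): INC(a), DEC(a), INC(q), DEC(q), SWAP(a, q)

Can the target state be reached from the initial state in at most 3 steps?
No

The target state cannot be reached within 3 steps.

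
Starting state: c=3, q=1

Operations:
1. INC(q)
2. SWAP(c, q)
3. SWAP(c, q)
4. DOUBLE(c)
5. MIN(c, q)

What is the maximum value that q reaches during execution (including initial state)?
3

Values of q at each step:
Initial: q = 1
After step 1: q = 2
After step 2: q = 3 ← maximum
After step 3: q = 2
After step 4: q = 2
After step 5: q = 2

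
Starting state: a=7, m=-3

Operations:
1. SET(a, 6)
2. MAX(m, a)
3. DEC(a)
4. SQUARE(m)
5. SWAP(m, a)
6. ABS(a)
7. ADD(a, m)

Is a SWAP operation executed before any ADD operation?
Yes

First SWAP: step 5
First ADD: step 7
Since 5 < 7, SWAP comes first.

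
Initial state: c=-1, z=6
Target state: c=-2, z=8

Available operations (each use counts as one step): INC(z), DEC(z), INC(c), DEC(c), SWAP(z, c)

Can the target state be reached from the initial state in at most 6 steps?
Yes

Path (3 steps): INC(z) → INC(z) → DEC(c)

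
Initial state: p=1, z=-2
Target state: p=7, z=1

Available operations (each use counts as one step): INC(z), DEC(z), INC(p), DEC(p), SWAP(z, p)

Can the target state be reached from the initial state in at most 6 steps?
No

The target state cannot be reached within 6 steps.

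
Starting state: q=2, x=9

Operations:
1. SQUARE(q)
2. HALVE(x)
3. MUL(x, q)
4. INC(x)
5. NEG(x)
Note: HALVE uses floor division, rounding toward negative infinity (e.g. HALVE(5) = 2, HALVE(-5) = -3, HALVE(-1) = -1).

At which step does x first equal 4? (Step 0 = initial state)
Step 2

Tracing x:
Initial: x = 9
After step 1: x = 9
After step 2: x = 4 ← first occurrence
After step 3: x = 16
After step 4: x = 17
After step 5: x = -17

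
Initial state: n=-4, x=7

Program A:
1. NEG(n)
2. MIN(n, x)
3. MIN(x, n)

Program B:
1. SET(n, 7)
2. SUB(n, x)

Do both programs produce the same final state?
No

Program A final state: n=4, x=4
Program B final state: n=0, x=7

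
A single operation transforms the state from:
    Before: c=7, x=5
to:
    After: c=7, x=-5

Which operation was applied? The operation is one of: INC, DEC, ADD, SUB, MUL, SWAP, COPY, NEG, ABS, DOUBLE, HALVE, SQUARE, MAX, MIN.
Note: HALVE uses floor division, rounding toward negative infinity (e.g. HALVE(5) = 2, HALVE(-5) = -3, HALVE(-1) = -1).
NEG(x)

Analyzing the change:
Before: c=7, x=5
After: c=7, x=-5
Variable x changed from 5 to -5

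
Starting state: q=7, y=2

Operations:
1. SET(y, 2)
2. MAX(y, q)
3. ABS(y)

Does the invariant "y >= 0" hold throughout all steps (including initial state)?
Yes

The invariant holds at every step.

State at each step:
Initial: q=7, y=2
After step 1: q=7, y=2
After step 2: q=7, y=7
After step 3: q=7, y=7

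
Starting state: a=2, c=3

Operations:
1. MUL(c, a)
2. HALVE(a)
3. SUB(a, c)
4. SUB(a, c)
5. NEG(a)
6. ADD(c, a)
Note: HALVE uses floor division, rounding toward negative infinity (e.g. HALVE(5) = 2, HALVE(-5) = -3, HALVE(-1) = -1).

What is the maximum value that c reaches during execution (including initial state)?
17

Values of c at each step:
Initial: c = 3
After step 1: c = 6
After step 2: c = 6
After step 3: c = 6
After step 4: c = 6
After step 5: c = 6
After step 6: c = 17 ← maximum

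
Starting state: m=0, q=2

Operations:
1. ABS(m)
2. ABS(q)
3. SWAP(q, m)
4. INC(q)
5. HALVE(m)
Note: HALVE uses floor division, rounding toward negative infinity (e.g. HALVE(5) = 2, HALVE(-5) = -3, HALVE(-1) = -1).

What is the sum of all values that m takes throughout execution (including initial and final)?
5

Values of m at each step:
Initial: m = 0
After step 1: m = 0
After step 2: m = 0
After step 3: m = 2
After step 4: m = 2
After step 5: m = 1
Sum = 0 + 0 + 0 + 2 + 2 + 1 = 5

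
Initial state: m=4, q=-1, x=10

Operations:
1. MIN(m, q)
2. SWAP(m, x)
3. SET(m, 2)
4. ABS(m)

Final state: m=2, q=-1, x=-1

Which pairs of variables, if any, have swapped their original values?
None

Comparing initial and final values:
x: 10 → -1
q: -1 → -1
m: 4 → 2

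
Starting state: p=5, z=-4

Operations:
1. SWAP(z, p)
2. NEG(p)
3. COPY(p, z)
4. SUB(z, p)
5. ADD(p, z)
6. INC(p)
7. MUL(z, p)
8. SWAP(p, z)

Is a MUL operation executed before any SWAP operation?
No

First MUL: step 7
First SWAP: step 1
Since 7 > 1, SWAP comes first.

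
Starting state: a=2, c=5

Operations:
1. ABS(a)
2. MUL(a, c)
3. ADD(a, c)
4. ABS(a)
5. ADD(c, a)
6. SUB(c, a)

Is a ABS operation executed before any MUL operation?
Yes

First ABS: step 1
First MUL: step 2
Since 1 < 2, ABS comes first.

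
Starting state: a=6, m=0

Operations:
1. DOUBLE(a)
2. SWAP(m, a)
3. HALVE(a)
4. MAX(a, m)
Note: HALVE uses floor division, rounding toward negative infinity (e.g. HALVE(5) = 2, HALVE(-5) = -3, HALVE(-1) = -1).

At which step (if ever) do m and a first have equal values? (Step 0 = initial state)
Step 4

m and a first become equal after step 4.

Comparing values at each step:
Initial: m=0, a=6
After step 1: m=0, a=12
After step 2: m=12, a=0
After step 3: m=12, a=0
After step 4: m=12, a=12 ← equal!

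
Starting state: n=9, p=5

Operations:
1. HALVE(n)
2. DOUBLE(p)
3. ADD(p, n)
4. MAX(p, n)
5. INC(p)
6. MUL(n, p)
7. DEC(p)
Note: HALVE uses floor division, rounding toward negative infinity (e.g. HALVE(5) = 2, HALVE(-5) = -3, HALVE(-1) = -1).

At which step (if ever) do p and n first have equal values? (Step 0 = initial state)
Never

p and n never become equal during execution.

Comparing values at each step:
Initial: p=5, n=9
After step 1: p=5, n=4
After step 2: p=10, n=4
After step 3: p=14, n=4
After step 4: p=14, n=4
After step 5: p=15, n=4
After step 6: p=15, n=60
After step 7: p=14, n=60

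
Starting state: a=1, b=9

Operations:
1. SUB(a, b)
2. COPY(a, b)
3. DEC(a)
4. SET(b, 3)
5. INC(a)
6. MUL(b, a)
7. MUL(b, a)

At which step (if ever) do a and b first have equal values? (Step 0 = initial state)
Step 2

a and b first become equal after step 2.

Comparing values at each step:
Initial: a=1, b=9
After step 1: a=-8, b=9
After step 2: a=9, b=9 ← equal!
After step 3: a=8, b=9
After step 4: a=8, b=3
After step 5: a=9, b=3
After step 6: a=9, b=27
After step 7: a=9, b=243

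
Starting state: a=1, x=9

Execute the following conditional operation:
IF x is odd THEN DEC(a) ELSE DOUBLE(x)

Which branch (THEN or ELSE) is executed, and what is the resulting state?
Branch: THEN, Final state: a=0, x=9

Evaluating condition: x is odd
Condition is True, so THEN branch executes
After DEC(a): a=0, x=9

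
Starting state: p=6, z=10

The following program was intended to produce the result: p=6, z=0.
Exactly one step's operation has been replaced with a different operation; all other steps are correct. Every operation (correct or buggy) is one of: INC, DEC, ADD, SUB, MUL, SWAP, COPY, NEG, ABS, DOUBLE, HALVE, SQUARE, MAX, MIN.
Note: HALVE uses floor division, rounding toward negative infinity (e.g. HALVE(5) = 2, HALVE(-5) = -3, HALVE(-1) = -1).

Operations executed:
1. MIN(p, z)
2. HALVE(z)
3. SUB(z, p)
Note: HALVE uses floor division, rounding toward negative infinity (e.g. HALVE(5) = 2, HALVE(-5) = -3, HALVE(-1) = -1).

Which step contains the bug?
Step 2

Trace with buggy code:
Initial: p=6, z=10
After step 1: p=6, z=10
After step 2: p=6, z=5
After step 3: p=6, z=-1
Actual final p=6, z=-1 ≠ expected p=6, z=0.
Step 2 is the only position where a single-operation replacement can produce the expected result.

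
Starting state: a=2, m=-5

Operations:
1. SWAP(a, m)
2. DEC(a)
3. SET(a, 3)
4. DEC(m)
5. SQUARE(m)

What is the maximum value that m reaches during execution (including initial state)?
2

Values of m at each step:
Initial: m = -5
After step 1: m = 2 ← maximum
After step 2: m = 2
After step 3: m = 2
After step 4: m = 1
After step 5: m = 1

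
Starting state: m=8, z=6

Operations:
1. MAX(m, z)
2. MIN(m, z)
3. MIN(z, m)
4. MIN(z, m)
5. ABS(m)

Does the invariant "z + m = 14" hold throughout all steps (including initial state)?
No, violated after step 2

The invariant is violated after step 2.

State at each step:
Initial: m=8, z=6
After step 1: m=8, z=6
After step 2: m=6, z=6
After step 3: m=6, z=6
After step 4: m=6, z=6
After step 5: m=6, z=6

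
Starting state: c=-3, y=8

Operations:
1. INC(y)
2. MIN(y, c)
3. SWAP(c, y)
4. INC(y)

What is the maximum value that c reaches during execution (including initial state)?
-3

Values of c at each step:
Initial: c = -3 ← maximum
After step 1: c = -3
After step 2: c = -3
After step 3: c = -3
After step 4: c = -3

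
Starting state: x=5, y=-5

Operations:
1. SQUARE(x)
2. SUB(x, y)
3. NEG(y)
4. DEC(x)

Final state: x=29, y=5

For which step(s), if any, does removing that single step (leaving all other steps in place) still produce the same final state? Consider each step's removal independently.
None - removing any single step changes the final result

Testing removal of each single step:
Without step 1: final = x=9, y=5 (different)
Without step 2: final = x=24, y=5 (different)
Without step 3: final = x=29, y=-5 (different)
Without step 4: final = x=30, y=5 (different)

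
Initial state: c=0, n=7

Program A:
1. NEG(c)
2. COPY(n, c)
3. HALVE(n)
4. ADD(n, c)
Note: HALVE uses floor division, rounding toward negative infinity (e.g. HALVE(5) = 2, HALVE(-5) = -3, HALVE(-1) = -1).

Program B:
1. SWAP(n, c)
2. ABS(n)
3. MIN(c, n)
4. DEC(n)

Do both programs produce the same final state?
No

Program A final state: c=0, n=0
Program B final state: c=0, n=-1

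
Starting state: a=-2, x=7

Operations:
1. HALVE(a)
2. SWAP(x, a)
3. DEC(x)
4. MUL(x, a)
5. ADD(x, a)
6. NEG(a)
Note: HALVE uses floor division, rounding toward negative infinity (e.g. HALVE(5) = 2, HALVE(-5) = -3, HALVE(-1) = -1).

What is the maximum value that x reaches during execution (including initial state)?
7

Values of x at each step:
Initial: x = 7 ← maximum
After step 1: x = 7
After step 2: x = -1
After step 3: x = -2
After step 4: x = -14
After step 5: x = -7
After step 6: x = -7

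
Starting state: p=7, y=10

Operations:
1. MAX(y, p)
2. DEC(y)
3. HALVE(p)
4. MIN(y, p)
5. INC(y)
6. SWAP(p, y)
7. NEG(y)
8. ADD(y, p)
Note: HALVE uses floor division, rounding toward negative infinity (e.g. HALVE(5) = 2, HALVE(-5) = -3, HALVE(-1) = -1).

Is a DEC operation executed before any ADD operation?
Yes

First DEC: step 2
First ADD: step 8
Since 2 < 8, DEC comes first.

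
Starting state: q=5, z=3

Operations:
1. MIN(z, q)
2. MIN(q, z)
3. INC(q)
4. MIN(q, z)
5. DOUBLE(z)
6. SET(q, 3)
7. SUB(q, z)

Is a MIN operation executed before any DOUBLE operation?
Yes

First MIN: step 1
First DOUBLE: step 5
Since 1 < 5, MIN comes first.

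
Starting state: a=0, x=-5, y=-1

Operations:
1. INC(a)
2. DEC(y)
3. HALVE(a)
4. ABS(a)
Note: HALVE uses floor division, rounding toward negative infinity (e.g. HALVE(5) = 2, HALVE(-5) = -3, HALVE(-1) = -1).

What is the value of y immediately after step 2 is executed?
y = -2

Tracing y through execution:
Initial: y = -1
After step 1 (INC(a)): y = -1
After step 2 (DEC(y)): y = -2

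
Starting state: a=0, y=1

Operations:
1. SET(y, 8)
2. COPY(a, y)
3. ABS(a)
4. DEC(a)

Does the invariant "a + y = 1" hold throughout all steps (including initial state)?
No, violated after step 1

The invariant is violated after step 1.

State at each step:
Initial: a=0, y=1
After step 1: a=0, y=8
After step 2: a=8, y=8
After step 3: a=8, y=8
After step 4: a=7, y=8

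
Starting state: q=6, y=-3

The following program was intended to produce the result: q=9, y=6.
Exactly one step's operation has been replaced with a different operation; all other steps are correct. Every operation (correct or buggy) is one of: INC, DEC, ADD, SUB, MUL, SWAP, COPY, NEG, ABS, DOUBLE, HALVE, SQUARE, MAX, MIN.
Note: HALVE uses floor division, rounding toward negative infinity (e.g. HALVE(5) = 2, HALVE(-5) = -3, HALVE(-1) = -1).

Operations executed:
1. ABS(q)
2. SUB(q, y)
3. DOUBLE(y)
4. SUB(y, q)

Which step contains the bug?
Step 4

Trace with buggy code:
Initial: q=6, y=-3
After step 1: q=6, y=-3
After step 2: q=9, y=-3
After step 3: q=9, y=-6
After step 4: q=9, y=-15
Actual final q=9, y=-15 ≠ expected q=9, y=6.
Step 4 is the only position where a single-operation replacement can produce the expected result.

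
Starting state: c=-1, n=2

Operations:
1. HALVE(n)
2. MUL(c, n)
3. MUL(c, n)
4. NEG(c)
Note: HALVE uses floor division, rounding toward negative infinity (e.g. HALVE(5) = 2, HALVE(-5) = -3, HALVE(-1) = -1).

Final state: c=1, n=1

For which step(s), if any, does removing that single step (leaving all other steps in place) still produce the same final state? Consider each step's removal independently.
Step(s) 2, 3

Testing removal of each single step:
Without step 1: final = c=4, n=2 (different)
Without step 2: final = c=1, n=1 (same)
Without step 3: final = c=1, n=1 (same)
Without step 4: final = c=-1, n=1 (different)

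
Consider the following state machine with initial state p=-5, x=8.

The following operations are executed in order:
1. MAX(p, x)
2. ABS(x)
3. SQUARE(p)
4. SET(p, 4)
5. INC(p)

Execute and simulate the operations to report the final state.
{p: 5, x: 8}

Step-by-step execution:
Initial: p=-5, x=8
After step 1 (MAX(p, x)): p=8, x=8
After step 2 (ABS(x)): p=8, x=8
After step 3 (SQUARE(p)): p=64, x=8
After step 4 (SET(p, 4)): p=4, x=8
After step 5 (INC(p)): p=5, x=8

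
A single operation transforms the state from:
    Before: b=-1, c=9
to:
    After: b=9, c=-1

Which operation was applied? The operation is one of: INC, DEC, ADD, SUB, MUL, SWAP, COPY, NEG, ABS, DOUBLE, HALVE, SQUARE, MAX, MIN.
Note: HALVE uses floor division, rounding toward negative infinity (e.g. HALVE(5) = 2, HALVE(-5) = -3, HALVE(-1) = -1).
SWAP(c, b)

Analyzing the change:
Before: b=-1, c=9
After: b=9, c=-1
Variable c changed from 9 to -1
Variable b changed from -1 to 9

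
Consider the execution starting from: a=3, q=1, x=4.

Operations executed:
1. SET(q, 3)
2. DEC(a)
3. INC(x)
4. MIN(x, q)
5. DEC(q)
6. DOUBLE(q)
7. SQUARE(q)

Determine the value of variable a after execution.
a = 2

Tracing execution:
Step 1: SET(q, 3) → a = 3
Step 2: DEC(a) → a = 2
Step 3: INC(x) → a = 2
Step 4: MIN(x, q) → a = 2
Step 5: DEC(q) → a = 2
Step 6: DOUBLE(q) → a = 2
Step 7: SQUARE(q) → a = 2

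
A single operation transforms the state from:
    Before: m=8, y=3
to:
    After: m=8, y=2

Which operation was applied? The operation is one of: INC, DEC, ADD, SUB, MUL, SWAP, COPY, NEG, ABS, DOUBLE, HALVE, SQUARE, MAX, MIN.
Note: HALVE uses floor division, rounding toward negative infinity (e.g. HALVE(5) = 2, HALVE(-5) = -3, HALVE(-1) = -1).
DEC(y)

Analyzing the change:
Before: m=8, y=3
After: m=8, y=2
Variable y changed from 3 to 2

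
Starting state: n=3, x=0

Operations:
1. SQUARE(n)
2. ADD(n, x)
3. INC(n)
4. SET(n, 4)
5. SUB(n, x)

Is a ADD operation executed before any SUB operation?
Yes

First ADD: step 2
First SUB: step 5
Since 2 < 5, ADD comes first.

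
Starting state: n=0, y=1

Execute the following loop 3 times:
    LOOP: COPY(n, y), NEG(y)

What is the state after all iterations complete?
n=1, y=-1

Iteration trace:
Start: n=0, y=1
After iteration 1: n=1, y=-1
After iteration 2: n=-1, y=1
After iteration 3: n=1, y=-1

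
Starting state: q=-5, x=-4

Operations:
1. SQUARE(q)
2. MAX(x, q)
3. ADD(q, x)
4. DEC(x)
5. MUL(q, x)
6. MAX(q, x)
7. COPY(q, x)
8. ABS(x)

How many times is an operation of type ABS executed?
1

Counting ABS operations:
Step 8: ABS(x) ← ABS
Total: 1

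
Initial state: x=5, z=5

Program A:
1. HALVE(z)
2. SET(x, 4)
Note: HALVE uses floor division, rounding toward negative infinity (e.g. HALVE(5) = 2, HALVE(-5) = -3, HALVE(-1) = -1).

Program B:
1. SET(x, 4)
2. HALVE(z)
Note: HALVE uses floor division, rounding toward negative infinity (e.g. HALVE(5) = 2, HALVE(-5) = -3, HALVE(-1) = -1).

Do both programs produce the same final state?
Yes

Program A final state: x=4, z=2
Program B final state: x=4, z=2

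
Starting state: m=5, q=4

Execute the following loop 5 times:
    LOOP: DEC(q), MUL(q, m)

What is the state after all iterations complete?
m=5, q=8595

Iteration trace:
Start: m=5, q=4
After iteration 1: m=5, q=15
After iteration 2: m=5, q=70
After iteration 3: m=5, q=345
After iteration 4: m=5, q=1720
After iteration 5: m=5, q=8595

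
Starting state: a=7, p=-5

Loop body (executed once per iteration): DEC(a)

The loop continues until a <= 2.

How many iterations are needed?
5

Tracing iterations:
Initial: a=7, p=-5
After iteration 1: a=6, p=-5
After iteration 2: a=5, p=-5
After iteration 3: a=4, p=-5
After iteration 4: a=3, p=-5
After iteration 5: a=2, p=-5
a <= 2 now holds, so the loop exits after 5 iterations.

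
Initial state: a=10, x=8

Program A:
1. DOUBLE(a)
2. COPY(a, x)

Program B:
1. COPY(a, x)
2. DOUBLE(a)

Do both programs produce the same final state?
No

Program A final state: a=8, x=8
Program B final state: a=16, x=8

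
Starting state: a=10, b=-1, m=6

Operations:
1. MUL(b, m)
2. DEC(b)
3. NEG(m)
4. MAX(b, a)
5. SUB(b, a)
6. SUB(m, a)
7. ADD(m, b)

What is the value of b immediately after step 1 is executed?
b = -6

Tracing b through execution:
Initial: b = -1
After step 1 (MUL(b, m)): b = -6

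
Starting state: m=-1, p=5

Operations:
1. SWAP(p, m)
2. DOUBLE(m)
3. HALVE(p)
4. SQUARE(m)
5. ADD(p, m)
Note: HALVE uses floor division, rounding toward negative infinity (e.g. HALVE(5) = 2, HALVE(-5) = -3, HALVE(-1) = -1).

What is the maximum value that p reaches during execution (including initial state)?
99

Values of p at each step:
Initial: p = 5
After step 1: p = -1
After step 2: p = -1
After step 3: p = -1
After step 4: p = -1
After step 5: p = 99 ← maximum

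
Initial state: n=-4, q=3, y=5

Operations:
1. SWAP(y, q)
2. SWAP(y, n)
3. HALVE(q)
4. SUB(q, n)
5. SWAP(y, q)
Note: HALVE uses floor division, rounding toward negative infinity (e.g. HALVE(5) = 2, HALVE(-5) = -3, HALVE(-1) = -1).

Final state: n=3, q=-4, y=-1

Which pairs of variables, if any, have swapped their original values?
(n, q)

Comparing initial and final values:
n: -4 → 3
y: 5 → -1
q: 3 → -4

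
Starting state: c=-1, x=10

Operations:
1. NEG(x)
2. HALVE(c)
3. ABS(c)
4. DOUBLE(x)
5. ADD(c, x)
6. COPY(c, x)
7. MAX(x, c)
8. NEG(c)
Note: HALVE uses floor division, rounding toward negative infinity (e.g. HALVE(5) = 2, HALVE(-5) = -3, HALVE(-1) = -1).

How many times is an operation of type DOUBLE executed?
1

Counting DOUBLE operations:
Step 4: DOUBLE(x) ← DOUBLE
Total: 1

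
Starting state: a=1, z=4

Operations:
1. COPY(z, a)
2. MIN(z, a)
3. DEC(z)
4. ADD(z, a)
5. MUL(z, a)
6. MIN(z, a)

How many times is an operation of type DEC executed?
1

Counting DEC operations:
Step 3: DEC(z) ← DEC
Total: 1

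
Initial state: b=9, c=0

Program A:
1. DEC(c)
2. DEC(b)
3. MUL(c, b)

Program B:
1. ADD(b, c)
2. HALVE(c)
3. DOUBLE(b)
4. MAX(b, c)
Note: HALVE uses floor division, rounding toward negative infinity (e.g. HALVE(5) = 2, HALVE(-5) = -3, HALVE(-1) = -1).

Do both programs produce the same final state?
No

Program A final state: b=8, c=-8
Program B final state: b=18, c=0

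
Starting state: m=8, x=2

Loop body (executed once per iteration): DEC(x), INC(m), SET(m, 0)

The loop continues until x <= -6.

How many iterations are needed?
8

Tracing iterations:
Initial: m=8, x=2
After iteration 1: m=0, x=1
After iteration 2: m=0, x=0
After iteration 3: m=0, x=-1
After iteration 4: m=0, x=-2
After iteration 5: m=0, x=-3
After iteration 6: m=0, x=-4
After iteration 7: m=0, x=-5
After iteration 8: m=0, x=-6
x <= -6 now holds, so the loop exits after 8 iterations.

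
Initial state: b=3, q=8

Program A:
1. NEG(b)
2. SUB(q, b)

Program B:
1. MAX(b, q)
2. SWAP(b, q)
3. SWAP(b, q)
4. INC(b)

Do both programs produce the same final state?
No

Program A final state: b=-3, q=11
Program B final state: b=9, q=8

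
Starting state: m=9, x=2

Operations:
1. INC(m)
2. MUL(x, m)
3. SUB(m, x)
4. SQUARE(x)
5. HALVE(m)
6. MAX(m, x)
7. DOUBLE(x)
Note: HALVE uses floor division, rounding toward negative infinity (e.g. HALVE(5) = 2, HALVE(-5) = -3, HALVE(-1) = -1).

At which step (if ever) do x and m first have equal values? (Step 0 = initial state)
Step 6

x and m first become equal after step 6.

Comparing values at each step:
Initial: x=2, m=9
After step 1: x=2, m=10
After step 2: x=20, m=10
After step 3: x=20, m=-10
After step 4: x=400, m=-10
After step 5: x=400, m=-5
After step 6: x=400, m=400 ← equal!
After step 7: x=800, m=400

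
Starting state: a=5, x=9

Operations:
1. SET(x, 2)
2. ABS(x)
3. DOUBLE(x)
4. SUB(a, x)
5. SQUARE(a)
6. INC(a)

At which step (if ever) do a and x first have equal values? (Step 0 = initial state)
Never

a and x never become equal during execution.

Comparing values at each step:
Initial: a=5, x=9
After step 1: a=5, x=2
After step 2: a=5, x=2
After step 3: a=5, x=4
After step 4: a=1, x=4
After step 5: a=1, x=4
After step 6: a=2, x=4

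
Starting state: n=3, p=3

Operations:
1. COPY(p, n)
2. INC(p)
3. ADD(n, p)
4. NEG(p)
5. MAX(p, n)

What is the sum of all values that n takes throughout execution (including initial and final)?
30

Values of n at each step:
Initial: n = 3
After step 1: n = 3
After step 2: n = 3
After step 3: n = 7
After step 4: n = 7
After step 5: n = 7
Sum = 3 + 3 + 3 + 7 + 7 + 7 = 30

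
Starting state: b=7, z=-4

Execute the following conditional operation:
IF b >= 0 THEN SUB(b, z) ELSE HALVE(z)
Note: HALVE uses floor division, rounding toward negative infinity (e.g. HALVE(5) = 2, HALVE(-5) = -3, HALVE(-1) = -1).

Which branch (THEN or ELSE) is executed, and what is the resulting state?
Branch: THEN, Final state: b=11, z=-4

Evaluating condition: b >= 0
b = 7
Condition is True, so THEN branch executes
After SUB(b, z): b=11, z=-4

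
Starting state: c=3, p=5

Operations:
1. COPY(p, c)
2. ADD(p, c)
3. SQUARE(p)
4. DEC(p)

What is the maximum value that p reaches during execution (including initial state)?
36

Values of p at each step:
Initial: p = 5
After step 1: p = 3
After step 2: p = 6
After step 3: p = 36 ← maximum
After step 4: p = 35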